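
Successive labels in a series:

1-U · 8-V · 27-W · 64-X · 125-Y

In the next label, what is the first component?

First component: perfect cubes: 1³, 2³, 3³, …, so 1, 8, 27, 64, 125 → 216.

216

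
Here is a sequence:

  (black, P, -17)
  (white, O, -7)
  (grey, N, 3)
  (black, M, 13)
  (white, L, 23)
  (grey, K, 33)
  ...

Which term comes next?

(black, J, 43)

Shade: repeats black → white → grey, so black, white, grey, black, white, grey → black.
Letter: letters move back 1 place in the alphabet; P, O, N, M, L, K → J.
For the third part, +10 each step: -17, -7, 3, 13, 23, 33 → 43.
Combining the parts gives (black, J, 43).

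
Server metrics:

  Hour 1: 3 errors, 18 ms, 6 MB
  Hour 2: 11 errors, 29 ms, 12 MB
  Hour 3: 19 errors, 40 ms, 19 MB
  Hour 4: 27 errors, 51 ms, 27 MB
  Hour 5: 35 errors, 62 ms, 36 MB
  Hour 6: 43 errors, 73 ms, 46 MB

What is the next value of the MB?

57

MB goes 6, 12, 19, 27, 36, 46 → 57 (differences are 6, 7, 8, … (increasing by 1 each time)).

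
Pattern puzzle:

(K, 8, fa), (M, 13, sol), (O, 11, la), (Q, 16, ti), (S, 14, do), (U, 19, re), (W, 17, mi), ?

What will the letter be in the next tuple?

Y

For the letter, letters move forward 2 places in the alphabet: K, M, O, Q, S, U, W → Y.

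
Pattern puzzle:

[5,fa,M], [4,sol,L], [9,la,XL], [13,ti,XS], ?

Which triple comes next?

First entry goes 5, 4, 9, 13 → 22 (each term is the sum of the two before it).
For the note, runs through the solfège scale do→ti: fa, sol, la, ti → do.
Size: runs through clothing sizes XS→XL, so M, L, XL, XS → S.
So the next triple is [22,do,S].

[22,do,S]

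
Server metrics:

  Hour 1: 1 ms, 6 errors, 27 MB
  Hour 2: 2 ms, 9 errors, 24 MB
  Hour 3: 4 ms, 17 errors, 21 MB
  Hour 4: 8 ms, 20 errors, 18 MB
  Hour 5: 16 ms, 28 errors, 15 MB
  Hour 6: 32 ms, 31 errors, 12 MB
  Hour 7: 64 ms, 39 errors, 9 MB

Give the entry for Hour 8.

Ms goes 1, 2, 4, 8, 16, 32, 64 → 128 (×2 each step).
Errors: alternating steps +3, +8, +3, +8, …, so 6, 9, 17, 20, 28, 31, 39 → 42.
MB — −3 each step: 27, 24, 21, 18, 15, 12, 9 → 6.
Putting it together: 128 ms, 42 errors, 6 MB.

128 ms, 42 errors, 6 MB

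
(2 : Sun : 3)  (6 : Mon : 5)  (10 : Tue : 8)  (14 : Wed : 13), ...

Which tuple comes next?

(18 : Thu : 21)

First entry — +4 each step: 2, 6, 10, 14 → 18.
Day: runs through the weekdays Mon→Sun, so Sun, Mon, Tue, Wed → Thu.
Third entry: 3, 5, 8, 13 → 21 (each term is the sum of the two before it).
So the next tuple is (18 : Thu : 21).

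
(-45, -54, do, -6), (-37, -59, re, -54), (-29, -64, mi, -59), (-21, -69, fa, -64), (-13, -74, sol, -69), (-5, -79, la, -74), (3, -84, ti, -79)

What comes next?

(11, -89, do, -84)

First entry — +8 each step: -45, -37, -29, -21, -13, -5, 3 → 11.
For the second entry, −5 each step: -54, -59, -64, -69, -74, -79, -84 → -89.
Note: do, re, mi, fa, sol, la, ti → do (runs through the solfège scale do→ti).
For the fourth entry, always the previous value of the second entry: -6, -54, -59, -64, -69, -74, -79 → -84.
So the next element is (11, -89, do, -84).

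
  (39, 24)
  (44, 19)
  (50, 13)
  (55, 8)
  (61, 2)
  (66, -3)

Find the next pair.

For the first part, alternating steps +5, +6, +5, +6, …: 39, 44, 50, 55, 61, 66 → 72.
Second part goes 24, 19, 13, 8, 2, -3 → -9 (together with the first part always sums to 63).
Putting it together: (72, -9).

(72, -9)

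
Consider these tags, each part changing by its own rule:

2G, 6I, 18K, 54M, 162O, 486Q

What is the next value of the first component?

1458

First component: ×3 each step, so 2, 6, 18, 54, 162, 486 → 1458.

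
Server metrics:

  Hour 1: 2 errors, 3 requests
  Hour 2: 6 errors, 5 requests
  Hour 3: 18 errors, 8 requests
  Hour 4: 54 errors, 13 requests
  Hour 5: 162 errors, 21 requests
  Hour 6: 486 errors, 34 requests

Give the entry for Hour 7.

Errors: ×3 each step; 2, 6, 18, 54, 162, 486 → 1458.
Requests — each term is the sum of the two before it: 3, 5, 8, 13, 21, 34 → 55.
Combining the parts gives 1458 errors, 55 requests.

1458 errors, 55 requests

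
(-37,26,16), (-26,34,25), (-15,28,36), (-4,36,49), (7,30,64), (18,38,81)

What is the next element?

(29,32,100)

First value — +11 each step: -37, -26, -15, -4, 7, 18 → 29.
Second value goes 26, 34, 28, 36, 30, 38 → 32 (alternating steps +8, −6, +8, −6, …).
For the third value, perfect squares: 4², 5², 6², …: 16, 25, 36, 49, 64, 81 → 100.
Combining the parts gives (29,32,100).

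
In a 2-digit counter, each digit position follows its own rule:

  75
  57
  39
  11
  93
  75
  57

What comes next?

First digit goes 7, 5, 3, 1, 9, 7, 5 → 3 (−2 each step, mod 10).
Second digit: +2 each step, mod 10, so 5, 7, 9, 1, 3, 5, 7 → 9.
Combining the parts gives 39.

39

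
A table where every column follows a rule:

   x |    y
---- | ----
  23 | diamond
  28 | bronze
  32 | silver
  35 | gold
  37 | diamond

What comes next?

38  bronze

Column x — differences are 5, 4, 3, … (decreasing by 1 each time): 23, 28, 32, 35, 37 → 38.
Column y: repeats diamond → bronze → silver → gold; diamond, bronze, silver, gold, diamond → bronze.
So the next row is 38  bronze.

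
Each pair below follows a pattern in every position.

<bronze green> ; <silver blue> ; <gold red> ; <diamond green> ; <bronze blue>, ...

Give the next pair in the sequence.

<silver red>

Rank: repeats bronze → silver → gold → diamond; bronze, silver, gold, diamond, bronze → silver.
Colour: repeats green → blue → red, so green, blue, red, green, blue → red.
So the next pair is <silver red>.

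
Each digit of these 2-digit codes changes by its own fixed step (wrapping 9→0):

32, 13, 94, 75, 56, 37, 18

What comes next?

99

First digit — −2 each step, mod 10: 3, 1, 9, 7, 5, 3, 1 → 9.
Second digit: +1 each step, mod 10; 2, 3, 4, 5, 6, 7, 8 → 9.
Putting it together: 99.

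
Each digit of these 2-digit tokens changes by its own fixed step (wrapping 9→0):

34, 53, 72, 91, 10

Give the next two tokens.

For the first digit, +2 each step, mod 10: 3, 5, 7, 9, 1 → 3 → 5.
Second digit: −1 each step, mod 10, so 4, 3, 2, 1, 0 → 9 → 8.
Putting the parts together: 39 and then 58.

39, 58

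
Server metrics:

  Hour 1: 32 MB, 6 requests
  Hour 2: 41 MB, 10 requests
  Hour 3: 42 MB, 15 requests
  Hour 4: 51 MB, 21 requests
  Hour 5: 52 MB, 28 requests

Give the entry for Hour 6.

MB: 32, 41, 42, 51, 52 → 61 (alternating steps +9, +1, +9, +1, …).
For the requests, differences are 4, 5, 6, … (increasing by 1 each time): 6, 10, 15, 21, 28 → 36.
Combining the parts gives 61 MB, 36 requests.

61 MB, 36 requests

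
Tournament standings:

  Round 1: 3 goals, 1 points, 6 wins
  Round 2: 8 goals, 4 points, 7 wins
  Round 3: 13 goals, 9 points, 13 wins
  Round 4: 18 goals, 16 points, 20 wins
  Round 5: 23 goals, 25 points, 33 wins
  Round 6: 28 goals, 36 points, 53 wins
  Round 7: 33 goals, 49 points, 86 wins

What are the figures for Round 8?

38 goals, 64 points, 139 wins

Goals goes 3, 8, 13, 18, 23, 28, 33 → 38 (+5 each step).
Points: perfect squares: 1², 2², 3², …; 1, 4, 9, 16, 25, 36, 49 → 64.
Wins goes 6, 7, 13, 20, 33, 53, 86 → 139 (each term is the sum of the two before it).
Combining the parts gives 38 goals, 64 points, 139 wins.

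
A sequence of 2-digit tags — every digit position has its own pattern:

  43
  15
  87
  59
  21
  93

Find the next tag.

First digit: −3 each step, mod 10; 4, 1, 8, 5, 2, 9 → 6.
For the second digit, +2 each step, mod 10: 3, 5, 7, 9, 1, 3 → 5.
Putting it together: 65.

65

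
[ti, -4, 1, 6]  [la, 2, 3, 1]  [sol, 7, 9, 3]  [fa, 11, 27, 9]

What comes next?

For the note, runs backward through the solfège scale do→ti: ti, la, sol, fa → mi.
Second part: -4, 2, 7, 11 → 14 (differences are 6, 5, 4, … (decreasing by 1 each time)).
Third part — ×3 each step: 1, 3, 9, 27 → 81.
For the fourth part, always the previous value of the third part: 6, 1, 3, 9 → 27.
Combining the parts gives [mi, 14, 81, 27].

[mi, 14, 81, 27]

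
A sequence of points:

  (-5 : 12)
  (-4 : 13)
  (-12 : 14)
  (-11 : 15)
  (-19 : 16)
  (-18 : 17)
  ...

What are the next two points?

(-26 : 18), (-25 : 19)

First component — alternating steps +1, −8, +1, −8, …: -5, -4, -12, -11, -19, -18 → -26 → -25.
Second component: 12, 13, 14, 15, 16, 17 → 18 → 19 (+1 each step).
So the next two points are (-26 : 18) and (-25 : 19).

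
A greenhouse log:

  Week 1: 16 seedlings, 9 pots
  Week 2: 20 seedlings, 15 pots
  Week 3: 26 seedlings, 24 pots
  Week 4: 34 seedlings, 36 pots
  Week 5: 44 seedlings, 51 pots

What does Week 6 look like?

56 seedlings, 69 pots

Seedlings: 16, 20, 26, 34, 44 → 56 (differences are 4, 6, 8, … (increasing by 2 each time)).
Pots — differences are 6, 9, 12, … (increasing by 3 each time): 9, 15, 24, 36, 51 → 69.
Putting it together: 56 seedlings, 69 pots.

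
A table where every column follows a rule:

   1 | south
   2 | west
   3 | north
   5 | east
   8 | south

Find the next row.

13  west

First component: 1, 2, 3, 5, 8 → 13 (each term is the sum of the two before it).
Direction goes south, west, north, east, south → west (repeats south → west → north → east).
Putting it together: 13  west.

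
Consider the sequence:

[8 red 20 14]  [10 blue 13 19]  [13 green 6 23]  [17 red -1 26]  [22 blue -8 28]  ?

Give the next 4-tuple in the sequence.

[28 green -15 29]

First part: 8, 10, 13, 17, 22 → 28 (differences are 2, 3, 4, … (increasing by 1 each time)).
Colour: repeats red → blue → green, so red, blue, green, red, blue → green.
For the third part, −7 each step: 20, 13, 6, -1, -8 → -15.
Fourth part: differences are 5, 4, 3, … (decreasing by 1 each time), so 14, 19, 23, 26, 28 → 29.
Combining the parts gives [28 green -15 29].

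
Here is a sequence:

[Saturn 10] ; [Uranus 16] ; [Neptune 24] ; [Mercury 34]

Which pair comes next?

[Venus 46]

Planet — runs through the planets Mercury→Neptune: Saturn, Uranus, Neptune, Mercury → Venus.
Second coordinate: differences are 6, 8, 10, … (increasing by 2 each time); 10, 16, 24, 34 → 46.
Combining the parts gives [Venus 46].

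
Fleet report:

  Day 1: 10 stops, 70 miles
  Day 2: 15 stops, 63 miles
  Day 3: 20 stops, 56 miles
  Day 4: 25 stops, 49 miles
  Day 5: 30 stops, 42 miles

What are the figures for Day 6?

35 stops, 35 miles

For the stops, +5 each step: 10, 15, 20, 25, 30 → 35.
For the miles, −7 each step: 70, 63, 56, 49, 42 → 35.
Putting it together: 35 stops, 35 miles.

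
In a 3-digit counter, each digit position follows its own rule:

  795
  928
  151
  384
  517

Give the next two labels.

740 then 973

For the first digit, +2 each step, mod 10: 7, 9, 1, 3, 5 → 7 → 9.
For the second digit, +3 each step, mod 10: 9, 2, 5, 8, 1 → 4 → 7.
For the third digit, +3 each step, mod 10: 5, 8, 1, 4, 7 → 0 → 3.
So the next two labels are 740 and 973.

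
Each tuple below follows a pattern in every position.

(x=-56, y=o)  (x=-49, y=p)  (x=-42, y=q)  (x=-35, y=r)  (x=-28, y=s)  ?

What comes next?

For the x, +7 each step: -56, -49, -42, -35, -28 → -21.
Y: o, p, q, r, s → t (letters move forward 1 place in the alphabet).
Putting it together: (x=-21, y=t).

(x=-21, y=t)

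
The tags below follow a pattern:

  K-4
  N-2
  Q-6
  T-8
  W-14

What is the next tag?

Z-22

Letter: K, N, Q, T, W → Z (letters move forward 3 places in the alphabet).
Second component: 4, 2, 6, 8, 14 → 22 (each term is the sum of the two before it).
So the next tag is Z-22.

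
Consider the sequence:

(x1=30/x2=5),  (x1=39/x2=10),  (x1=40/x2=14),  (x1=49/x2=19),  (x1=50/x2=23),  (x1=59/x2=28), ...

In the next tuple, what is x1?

For the x1, alternating steps +9, +1, +9, +1, …: 30, 39, 40, 49, 50, 59 → 60.
For the x2, alternating steps +5, +4, +5, +4, …: 5, 10, 14, 19, 23, 28 → 32.

60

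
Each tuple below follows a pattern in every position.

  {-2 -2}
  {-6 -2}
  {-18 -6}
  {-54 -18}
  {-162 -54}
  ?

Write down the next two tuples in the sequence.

{-486 -162}, {-1458 -486}

For the first entry, ×3 each step: -2, -6, -18, -54, -162 → -486 → -1458.
For the second entry, always the previous value of the first entry: -2, -2, -6, -18, -54 → -162 → -486.
Putting the parts together: {-486 -162} and then {-1458 -486}.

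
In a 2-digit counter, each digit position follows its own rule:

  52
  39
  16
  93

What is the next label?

First digit goes 5, 3, 1, 9 → 7 (−2 each step, mod 10).
Second digit — −3 each step, mod 10: 2, 9, 6, 3 → 0.
Putting it together: 70.

70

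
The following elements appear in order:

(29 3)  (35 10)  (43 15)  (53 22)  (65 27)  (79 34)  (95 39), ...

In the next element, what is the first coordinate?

First coordinate: 29, 35, 43, 53, 65, 79, 95 → 113 (differences are 6, 8, 10, … (increasing by 2 each time)).

113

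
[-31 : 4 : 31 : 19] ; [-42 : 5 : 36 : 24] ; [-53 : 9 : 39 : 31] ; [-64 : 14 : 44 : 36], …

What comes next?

First coordinate: -31, -42, -53, -64 → -75 (−11 each step).
Second coordinate: each term is the sum of the two before it, so 4, 5, 9, 14 → 23.
Third coordinate: alternating steps +5, +3, +5, +3, …, so 31, 36, 39, 44 → 47.
Fourth coordinate goes 19, 24, 31, 36 → 43 (alternating steps +5, +7, +5, +7, …).
Combining the parts gives [-75 : 23 : 47 : 43].

[-75 : 23 : 47 : 43]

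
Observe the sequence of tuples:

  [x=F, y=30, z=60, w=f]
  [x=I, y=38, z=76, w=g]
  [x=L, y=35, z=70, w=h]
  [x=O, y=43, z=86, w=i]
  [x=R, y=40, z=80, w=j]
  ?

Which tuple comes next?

X: F, I, L, O, R → U (letters move forward 3 places in the alphabet).
Y: 30, 38, 35, 43, 40 → 48 (alternating steps +8, −3, +8, −3, …).
Z — always 2 × the y: 60, 76, 70, 86, 80 → 96.
W: letters move forward 1 place in the alphabet, so f, g, h, i, j → k.
Putting it together: [x=U, y=48, z=96, w=k].

[x=U, y=48, z=96, w=k]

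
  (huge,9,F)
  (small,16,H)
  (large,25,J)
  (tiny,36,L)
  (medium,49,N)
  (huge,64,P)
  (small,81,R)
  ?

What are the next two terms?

Size — repeats huge → small → large → tiny → medium: huge, small, large, tiny, medium, huge, small → large → tiny.
Second slot goes 9, 16, 25, 36, 49, 64, 81 → 100 → 121 (perfect squares: 3², 4², 5², …).
For the letter, letters move forward 2 places in the alphabet: F, H, J, L, N, P, R → T → V.
Putting the parts together: (large,100,T) and then (tiny,121,V).

(large,100,T), (tiny,121,V)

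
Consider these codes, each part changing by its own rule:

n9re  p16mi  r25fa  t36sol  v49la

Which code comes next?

x64ti

Letter: n, p, r, t, v → x (letters move forward 2 places in the alphabet).
For the second component, perfect squares: 3², 4², 5², …: 9, 16, 25, 36, 49 → 64.
For the note, runs through the solfège scale do→ti: re, mi, fa, sol, la → ti.
Putting it together: x64ti.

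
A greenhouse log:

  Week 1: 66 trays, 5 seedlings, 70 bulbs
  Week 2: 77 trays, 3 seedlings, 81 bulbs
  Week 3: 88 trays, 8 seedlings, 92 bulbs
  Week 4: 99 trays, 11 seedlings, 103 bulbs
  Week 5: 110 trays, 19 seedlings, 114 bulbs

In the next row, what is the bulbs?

125

Bulbs goes 70, 81, 92, 103, 114 → 125 (+11 each step).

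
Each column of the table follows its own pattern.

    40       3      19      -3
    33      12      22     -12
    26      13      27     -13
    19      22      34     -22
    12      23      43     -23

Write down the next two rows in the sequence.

First component — −7 each step: 40, 33, 26, 19, 12 → 5 → -2.
Second component — alternating steps +9, +1, +9, +1, …: 3, 12, 13, 22, 23 → 32 → 33.
Third component goes 19, 22, 27, 34, 43 → 54 → 67 (differences are 3, 5, 7, … (increasing by 2 each time)).
Fourth component goes -3, -12, -13, -22, -23 → -32 → -33 (always the negative of the second component).
Putting the parts together: 5  32  54  -32 and then -2  33  67  -33.

5  32  54  -32; -2  33  67  -33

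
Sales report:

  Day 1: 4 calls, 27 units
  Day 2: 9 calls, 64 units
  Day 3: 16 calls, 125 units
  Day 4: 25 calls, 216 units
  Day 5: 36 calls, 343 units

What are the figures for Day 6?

49 calls, 512 units

For the calls, perfect squares: 2², 3², 4², …: 4, 9, 16, 25, 36 → 49.
Units goes 27, 64, 125, 216, 343 → 512 (perfect cubes: 3³, 4³, 5³, …).
Combining the parts gives 49 calls, 512 units.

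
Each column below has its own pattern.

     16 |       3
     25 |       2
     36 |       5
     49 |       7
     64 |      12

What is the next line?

81  19

First component goes 16, 25, 36, 49, 64 → 81 (perfect squares: 4², 5², 6², …).
Second component: each term is the sum of the two before it; 3, 2, 5, 7, 12 → 19.
So the next line is 81  19.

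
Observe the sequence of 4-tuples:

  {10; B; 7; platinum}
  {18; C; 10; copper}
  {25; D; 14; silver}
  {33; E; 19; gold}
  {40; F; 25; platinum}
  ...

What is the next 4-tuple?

{48; G; 32; copper}

First value: alternating steps +8, +7, +8, +7, …, so 10, 18, 25, 33, 40 → 48.
For the letter, letters move forward 1 place in the alphabet: B, C, D, E, F → G.
Third value goes 7, 10, 14, 19, 25 → 32 (differences are 3, 4, 5, … (increasing by 1 each time)).
Metal: repeats platinum → copper → silver → gold; platinum, copper, silver, gold, platinum → copper.
So the next 4-tuple is {48; G; 32; copper}.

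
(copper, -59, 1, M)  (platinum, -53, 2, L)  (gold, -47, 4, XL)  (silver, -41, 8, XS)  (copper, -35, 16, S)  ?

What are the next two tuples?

(platinum, -29, 32, M), (gold, -23, 64, L)

Metal: repeats copper → platinum → gold → silver; copper, platinum, gold, silver, copper → platinum → gold.
Second entry goes -59, -53, -47, -41, -35 → -29 → -23 (+6 each step).
Third entry — ×2 each step: 1, 2, 4, 8, 16 → 32 → 64.
Size goes M, L, XL, XS, S → M → L (runs through clothing sizes XS→XL).
Putting the parts together: (platinum, -29, 32, M) and then (gold, -23, 64, L).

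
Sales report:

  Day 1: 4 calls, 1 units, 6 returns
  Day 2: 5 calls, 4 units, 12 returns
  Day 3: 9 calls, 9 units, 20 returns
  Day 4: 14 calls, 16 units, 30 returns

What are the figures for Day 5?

Calls: 4, 5, 9, 14 → 23 (each term is the sum of the two before it).
Units goes 1, 4, 9, 16 → 25 (perfect squares: 1², 2², 3², …).
Returns — differences are 6, 8, 10, … (increasing by 2 each time): 6, 12, 20, 30 → 42.
So the next row is 23 calls, 25 units, 42 returns.

23 calls, 25 units, 42 returns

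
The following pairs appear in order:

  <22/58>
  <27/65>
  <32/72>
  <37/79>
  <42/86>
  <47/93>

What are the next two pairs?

First coordinate: 22, 27, 32, 37, 42, 47 → 52 → 57 (+5 each step).
Second coordinate: 58, 65, 72, 79, 86, 93 → 100 → 107 (+7 each step).
So the next two pairs are <52/100> and <57/107>.

<52/100>, <57/107>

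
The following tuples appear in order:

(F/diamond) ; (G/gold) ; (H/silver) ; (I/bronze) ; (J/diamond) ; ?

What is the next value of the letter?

Letter: letters move forward 1 place in the alphabet, so F, G, H, I, J → K.

K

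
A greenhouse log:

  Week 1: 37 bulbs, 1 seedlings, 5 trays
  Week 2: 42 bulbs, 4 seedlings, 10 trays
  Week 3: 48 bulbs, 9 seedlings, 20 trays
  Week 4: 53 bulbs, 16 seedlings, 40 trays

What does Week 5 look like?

59 bulbs, 25 seedlings, 80 trays

Bulbs: alternating steps +5, +6, +5, +6, …; 37, 42, 48, 53 → 59.
For the seedlings, perfect squares: 1², 2², 3², …: 1, 4, 9, 16 → 25.
Trays: ×2 each step, so 5, 10, 20, 40 → 80.
Putting it together: 59 bulbs, 25 seedlings, 80 trays.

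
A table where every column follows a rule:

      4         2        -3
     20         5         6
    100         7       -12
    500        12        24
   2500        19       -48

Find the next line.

12500  31  96

For the first component, ×5 each step: 4, 20, 100, 500, 2500 → 12500.
Second component: each term is the sum of the two before it; 2, 5, 7, 12, 19 → 31.
Third component: ×(-2) each step; -3, 6, -12, 24, -48 → 96.
So the next line is 12500  31  96.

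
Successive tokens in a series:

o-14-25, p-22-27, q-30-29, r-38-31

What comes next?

s-46-33

Letter goes o, p, q, r → s (letters move forward 1 place in the alphabet).
Second component: +8 each step; 14, 22, 30, 38 → 46.
Third component: +2 each step, so 25, 27, 29, 31 → 33.
Combining the parts gives s-46-33.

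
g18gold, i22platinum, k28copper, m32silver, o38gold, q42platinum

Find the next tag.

s48copper

Letter — letters move forward 2 places in the alphabet: g, i, k, m, o, q → s.
Second component: 18, 22, 28, 32, 38, 42 → 48 (alternating steps +4, +6, +4, +6, …).
Metal: repeats gold → platinum → copper → silver, so gold, platinum, copper, silver, gold, platinum → copper.
So the next tag is s48copper.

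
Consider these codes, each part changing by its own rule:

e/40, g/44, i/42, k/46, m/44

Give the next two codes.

Letter — letters move forward 2 places in the alphabet: e, g, i, k, m → o → q.
For the second component, alternating steps +4, −2, +4, −2, …: 40, 44, 42, 46, 44 → 48 → 46.
Putting the parts together: o/48 and then q/46.

o/48, q/46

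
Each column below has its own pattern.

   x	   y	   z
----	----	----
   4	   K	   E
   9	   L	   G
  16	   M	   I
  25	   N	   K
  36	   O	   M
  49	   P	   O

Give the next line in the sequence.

64  Q  Q

Column x goes 4, 9, 16, 25, 36, 49 → 64 (perfect squares: 2², 3², 4², …).
Column y: letters move forward 1 place in the alphabet, so K, L, M, N, O, P → Q.
Column z — letters move forward 2 places in the alphabet: E, G, I, K, M, O → Q.
Putting it together: 64  Q  Q.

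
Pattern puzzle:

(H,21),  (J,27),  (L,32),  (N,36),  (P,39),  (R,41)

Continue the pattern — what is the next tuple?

(T,42)

Letter: letters move forward 2 places in the alphabet, so H, J, L, N, P, R → T.
Second coordinate: differences are 6, 5, 4, … (decreasing by 1 each time), so 21, 27, 32, 36, 39, 41 → 42.
Combining the parts gives (T,42).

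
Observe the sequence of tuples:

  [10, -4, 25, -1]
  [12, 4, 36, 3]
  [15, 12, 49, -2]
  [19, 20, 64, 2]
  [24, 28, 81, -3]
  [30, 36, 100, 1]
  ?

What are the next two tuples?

[37, 44, 121, -4], [45, 52, 144, 0]

First slot: differences are 2, 3, 4, … (increasing by 1 each time), so 10, 12, 15, 19, 24, 30 → 37 → 45.
Second slot — +8 each step: -4, 4, 12, 20, 28, 36 → 44 → 52.
For the third slot, perfect squares: 5², 6², 7², …: 25, 36, 49, 64, 81, 100 → 121 → 144.
For the fourth slot, alternating steps +4, −5, +4, −5, …: -1, 3, -2, 2, -3, 1 → -4 → 0.
So the next two tuples are [37, 44, 121, -4] and [45, 52, 144, 0].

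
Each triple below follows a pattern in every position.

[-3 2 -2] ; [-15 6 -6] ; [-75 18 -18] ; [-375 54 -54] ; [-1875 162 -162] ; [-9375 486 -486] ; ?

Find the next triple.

[-46875 1458 -1458]

First coordinate — ×5 each step: -3, -15, -75, -375, -1875, -9375 → -46875.
Second coordinate: 2, 6, 18, 54, 162, 486 → 1458 (×3 each step).
Third coordinate: ×3 each step, so -2, -6, -18, -54, -162, -486 → -1458.
Putting it together: [-46875 1458 -1458].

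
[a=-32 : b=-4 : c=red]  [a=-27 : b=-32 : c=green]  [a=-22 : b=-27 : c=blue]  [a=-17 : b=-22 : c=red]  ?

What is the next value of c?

A: +5 each step, so -32, -27, -22, -17 → -12.
B — always the previous value of the a: -4, -32, -27, -22 → -17.
C goes red, green, blue, red → green (repeats red → green → blue).

green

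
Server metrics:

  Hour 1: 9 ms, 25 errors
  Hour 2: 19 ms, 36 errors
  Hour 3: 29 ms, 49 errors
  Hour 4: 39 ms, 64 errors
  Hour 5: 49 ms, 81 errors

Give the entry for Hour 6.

Ms: +10 each step; 9, 19, 29, 39, 49 → 59.
For the errors, perfect squares: 5², 6², 7², …: 25, 36, 49, 64, 81 → 100.
Combining the parts gives 59 ms, 100 errors.

59 ms, 100 errors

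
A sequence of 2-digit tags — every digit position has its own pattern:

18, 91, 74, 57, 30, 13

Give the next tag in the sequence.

First digit goes 1, 9, 7, 5, 3, 1 → 9 (−2 each step, mod 10).
Second digit: +3 each step, mod 10, so 8, 1, 4, 7, 0, 3 → 6.
Putting it together: 96.

96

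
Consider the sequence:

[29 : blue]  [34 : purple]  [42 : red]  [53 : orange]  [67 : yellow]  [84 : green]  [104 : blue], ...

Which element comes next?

[127 : purple]

First entry: differences are 5, 8, 11, … (increasing by 3 each time); 29, 34, 42, 53, 67, 84, 104 → 127.
Colour — repeats blue → purple → red → orange → yellow → green: blue, purple, red, orange, yellow, green, blue → purple.
Combining the parts gives [127 : purple].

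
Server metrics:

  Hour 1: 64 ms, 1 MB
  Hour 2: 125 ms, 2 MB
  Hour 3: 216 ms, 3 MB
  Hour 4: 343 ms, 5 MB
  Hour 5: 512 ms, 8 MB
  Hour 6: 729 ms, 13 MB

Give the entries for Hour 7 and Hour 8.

1000 ms, 21 MB; 1331 ms, 34 MB

Ms goes 64, 125, 216, 343, 512, 729 → 1000 → 1331 (perfect cubes: 4³, 5³, 6³, …).
MB goes 1, 2, 3, 5, 8, 13 → 21 → 34 (each term is the sum of the two before it).
So the next two rows are 1000 ms, 21 MB and 1331 ms, 34 MB.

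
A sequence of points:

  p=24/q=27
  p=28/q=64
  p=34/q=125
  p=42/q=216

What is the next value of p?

52

P — differences are 4, 6, 8, … (increasing by 2 each time): 24, 28, 34, 42 → 52.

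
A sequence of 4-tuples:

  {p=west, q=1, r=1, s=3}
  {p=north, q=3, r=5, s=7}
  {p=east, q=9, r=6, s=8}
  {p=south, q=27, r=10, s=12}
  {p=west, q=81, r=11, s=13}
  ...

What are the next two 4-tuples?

{p=north, q=243, r=15, s=17}, {p=east, q=729, r=16, s=18}

P: west, north, east, south, west → north → east (repeats west → north → east → south).
Q: ×3 each step; 1, 3, 9, 27, 81 → 243 → 729.
R: 1, 5, 6, 10, 11 → 15 → 16 (alternating steps +4, +1, +4, +1, …).
S: always 2 more than the r; 3, 7, 8, 12, 13 → 17 → 18.
So the next two 4-tuples are {p=north, q=243, r=15, s=17} and {p=east, q=729, r=16, s=18}.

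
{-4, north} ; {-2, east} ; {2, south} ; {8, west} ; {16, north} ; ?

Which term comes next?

For the first slot, differences are 2, 4, 6, … (increasing by 2 each time): -4, -2, 2, 8, 16 → 26.
Direction: repeats north → east → south → west, so north, east, south, west, north → east.
Putting it together: {26, east}.

{26, east}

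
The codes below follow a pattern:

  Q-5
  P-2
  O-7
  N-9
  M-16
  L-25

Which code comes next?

K-41

Letter: letters move back 1 place in the alphabet, so Q, P, O, N, M, L → K.
For the second component, each term is the sum of the two before it: 5, 2, 7, 9, 16, 25 → 41.
Combining the parts gives K-41.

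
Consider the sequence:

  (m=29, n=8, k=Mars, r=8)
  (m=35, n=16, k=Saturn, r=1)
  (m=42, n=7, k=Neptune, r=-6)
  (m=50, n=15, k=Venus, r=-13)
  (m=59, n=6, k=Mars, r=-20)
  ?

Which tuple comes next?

(m=69, n=14, k=Saturn, r=-27)

M — differences are 6, 7, 8, … (increasing by 1 each time): 29, 35, 42, 50, 59 → 69.
N — alternating steps +8, −9, +8, −9, …: 8, 16, 7, 15, 6 → 14.
K: repeats Mars → Saturn → Neptune → Venus; Mars, Saturn, Neptune, Venus, Mars → Saturn.
R: 8, 1, -6, -13, -20 → -27 (−7 each step).
Putting it together: (m=69, n=14, k=Saturn, r=-27).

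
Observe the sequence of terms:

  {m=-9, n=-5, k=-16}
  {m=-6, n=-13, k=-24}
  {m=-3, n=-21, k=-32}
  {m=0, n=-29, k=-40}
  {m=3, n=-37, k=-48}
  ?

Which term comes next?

{m=6, n=-45, k=-56}

M — +3 each step: -9, -6, -3, 0, 3 → 6.
N — −8 each step: -5, -13, -21, -29, -37 → -45.
K — −8 each step: -16, -24, -32, -40, -48 → -56.
So the next term is {m=6, n=-45, k=-56}.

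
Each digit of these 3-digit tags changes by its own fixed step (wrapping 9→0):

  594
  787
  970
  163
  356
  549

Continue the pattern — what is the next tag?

732

First digit: +2 each step, mod 10; 5, 7, 9, 1, 3, 5 → 7.
Second digit: −1 each step, mod 10, so 9, 8, 7, 6, 5, 4 → 3.
Third digit: +3 each step, mod 10; 4, 7, 0, 3, 6, 9 → 2.
Combining the parts gives 732.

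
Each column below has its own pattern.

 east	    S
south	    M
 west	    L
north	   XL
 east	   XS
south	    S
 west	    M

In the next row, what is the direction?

Direction: repeats east → south → west → north, so east, south, west, north, east, south, west → north.

north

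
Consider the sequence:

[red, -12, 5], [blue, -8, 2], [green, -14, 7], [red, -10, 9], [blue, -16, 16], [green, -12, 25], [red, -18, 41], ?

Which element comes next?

[blue, -14, 66]

Colour: repeats red → blue → green; red, blue, green, red, blue, green, red → blue.
Second part: alternating steps +4, −6, +4, −6, …; -12, -8, -14, -10, -16, -12, -18 → -14.
Third part goes 5, 2, 7, 9, 16, 25, 41 → 66 (each term is the sum of the two before it).
So the next element is [blue, -14, 66].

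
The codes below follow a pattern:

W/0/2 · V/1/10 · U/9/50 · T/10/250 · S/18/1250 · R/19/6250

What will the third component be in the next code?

Letter: letters move back 1 place in the alphabet, so W, V, U, T, S, R → Q.
Second component — alternating steps +1, +8, +1, +8, …: 0, 1, 9, 10, 18, 19 → 27.
For the third component, ×5 each step: 2, 10, 50, 250, 1250, 6250 → 31250.

31250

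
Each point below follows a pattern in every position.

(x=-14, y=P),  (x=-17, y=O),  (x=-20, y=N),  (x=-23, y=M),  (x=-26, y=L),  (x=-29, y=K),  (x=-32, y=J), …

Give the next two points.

(x=-35, y=I), (x=-38, y=H)

X: −3 each step; -14, -17, -20, -23, -26, -29, -32 → -35 → -38.
Y — letters move back 1 place in the alphabet: P, O, N, M, L, K, J → I → H.
Putting the parts together: (x=-35, y=I) and then (x=-38, y=H).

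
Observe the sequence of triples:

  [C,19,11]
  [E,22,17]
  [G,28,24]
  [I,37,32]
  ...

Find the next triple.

[K,49,41]

Letter: C, E, G, I → K (letters move forward 2 places in the alphabet).
Second slot: differences are 3, 6, 9, … (increasing by 3 each time), so 19, 22, 28, 37 → 49.
For the third slot, differences are 6, 7, 8, … (increasing by 1 each time): 11, 17, 24, 32 → 41.
So the next triple is [K,49,41].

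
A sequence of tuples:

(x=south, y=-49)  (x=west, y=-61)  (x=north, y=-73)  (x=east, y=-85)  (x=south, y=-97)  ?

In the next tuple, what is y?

X goes south, west, north, east, south → west (repeats south → west → north → east).
Y: −12 each step, so -49, -61, -73, -85, -97 → -109.

-109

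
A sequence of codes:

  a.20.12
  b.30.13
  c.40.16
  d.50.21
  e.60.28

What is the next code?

For the letter, letters move forward 1 place in the alphabet: a, b, c, d, e → f.
Second component: 20, 30, 40, 50, 60 → 70 (+10 each step).
Third component: differences are 1, 3, 5, … (increasing by 2 each time); 12, 13, 16, 21, 28 → 37.
Putting it together: f.70.37.

f.70.37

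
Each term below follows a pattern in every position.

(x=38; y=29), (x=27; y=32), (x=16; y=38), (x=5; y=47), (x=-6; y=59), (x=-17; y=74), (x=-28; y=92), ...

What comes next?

X: −11 each step, so 38, 27, 16, 5, -6, -17, -28 → -39.
Y: differences are 3, 6, 9, … (increasing by 3 each time); 29, 32, 38, 47, 59, 74, 92 → 113.
Combining the parts gives (x=-39; y=113).

(x=-39; y=113)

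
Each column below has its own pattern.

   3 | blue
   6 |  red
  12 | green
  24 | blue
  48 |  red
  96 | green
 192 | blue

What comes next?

384  red

First component — ×2 each step: 3, 6, 12, 24, 48, 96, 192 → 384.
Colour: repeats blue → red → green; blue, red, green, blue, red, green, blue → red.
Combining the parts gives 384  red.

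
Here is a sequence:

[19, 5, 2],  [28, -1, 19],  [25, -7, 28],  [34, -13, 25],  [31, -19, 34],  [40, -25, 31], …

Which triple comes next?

[37, -31, 40]

First value: alternating steps +9, −3, +9, −3, …, so 19, 28, 25, 34, 31, 40 → 37.
Second value — −6 each step: 5, -1, -7, -13, -19, -25 → -31.
For the third value, always the previous value of the first value: 2, 19, 28, 25, 34, 31 → 40.
So the next triple is [37, -31, 40].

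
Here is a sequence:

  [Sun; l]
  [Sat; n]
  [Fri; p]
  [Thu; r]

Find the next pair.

[Wed; t]

Day: Sun, Sat, Fri, Thu → Wed (runs backward through the weekdays Mon→Sun).
For the letter, letters move forward 2 places in the alphabet: l, n, p, r → t.
Putting it together: [Wed; t].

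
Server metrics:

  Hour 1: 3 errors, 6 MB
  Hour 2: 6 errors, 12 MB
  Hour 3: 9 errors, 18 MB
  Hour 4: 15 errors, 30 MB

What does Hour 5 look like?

Errors: each term is the sum of the two before it; 3, 6, 9, 15 → 24.
MB: 6, 12, 18, 30 → 48 (always 2 × the errors).
So the next record is 24 errors, 48 MB.

24 errors, 48 MB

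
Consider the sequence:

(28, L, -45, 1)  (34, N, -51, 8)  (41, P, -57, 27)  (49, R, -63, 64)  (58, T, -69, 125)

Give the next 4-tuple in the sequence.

(68, V, -75, 216)

For the first coordinate, differences are 6, 7, 8, … (increasing by 1 each time): 28, 34, 41, 49, 58 → 68.
For the letter, letters move forward 2 places in the alphabet: L, N, P, R, T → V.
Third coordinate: -45, -51, -57, -63, -69 → -75 (−6 each step).
Fourth coordinate: 1, 8, 27, 64, 125 → 216 (perfect cubes: 1³, 2³, 3³, …).
Putting it together: (68, V, -75, 216).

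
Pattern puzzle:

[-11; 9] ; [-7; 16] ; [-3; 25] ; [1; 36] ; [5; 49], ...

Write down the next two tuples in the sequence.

[9; 64], [13; 81]

For the first value, +4 each step: -11, -7, -3, 1, 5 → 9 → 13.
Second value goes 9, 16, 25, 36, 49 → 64 → 81 (perfect squares: 3², 4², 5², …).
Putting the parts together: [9; 64] and then [13; 81].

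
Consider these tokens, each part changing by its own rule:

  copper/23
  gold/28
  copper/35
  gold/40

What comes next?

copper/47

Metal: alternates copper ↔ gold, so copper, gold, copper, gold → copper.
Second component: alternating steps +5, +7, +5, +7, …; 23, 28, 35, 40 → 47.
Combining the parts gives copper/47.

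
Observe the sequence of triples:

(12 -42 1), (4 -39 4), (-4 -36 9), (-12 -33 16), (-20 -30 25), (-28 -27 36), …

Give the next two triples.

First entry: −8 each step; 12, 4, -4, -12, -20, -28 → -36 → -44.
Second entry: +3 each step, so -42, -39, -36, -33, -30, -27 → -24 → -21.
Third entry — perfect squares: 1², 2², 3², …: 1, 4, 9, 16, 25, 36 → 49 → 64.
Putting the parts together: (-36 -24 49) and then (-44 -21 64).

(-36 -24 49), (-44 -21 64)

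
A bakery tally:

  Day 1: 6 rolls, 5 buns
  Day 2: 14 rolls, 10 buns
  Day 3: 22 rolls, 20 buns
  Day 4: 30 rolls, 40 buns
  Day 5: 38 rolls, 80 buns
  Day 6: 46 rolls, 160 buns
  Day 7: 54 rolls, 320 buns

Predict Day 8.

Rolls goes 6, 14, 22, 30, 38, 46, 54 → 62 (+8 each step).
Buns goes 5, 10, 20, 40, 80, 160, 320 → 640 (×2 each step).
So the next record is 62 rolls, 640 buns.

62 rolls, 640 buns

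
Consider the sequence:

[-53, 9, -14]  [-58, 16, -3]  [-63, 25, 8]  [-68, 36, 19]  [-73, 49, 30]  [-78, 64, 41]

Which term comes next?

[-83, 81, 52]

First slot: −5 each step, so -53, -58, -63, -68, -73, -78 → -83.
Second slot: perfect squares: 3², 4², 5², …; 9, 16, 25, 36, 49, 64 → 81.
Third slot: -14, -3, 8, 19, 30, 41 → 52 (+11 each step).
So the next term is [-83, 81, 52].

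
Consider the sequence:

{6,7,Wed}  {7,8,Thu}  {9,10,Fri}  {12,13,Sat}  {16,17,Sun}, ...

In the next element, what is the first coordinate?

21

First coordinate — differences are 1, 2, 3, … (increasing by 1 each time): 6, 7, 9, 12, 16 → 21.
Second coordinate: always 1 more than the first coordinate, so 7, 8, 10, 13, 17 → 22.
For the day, runs through the weekdays Mon→Sun: Wed, Thu, Fri, Sat, Sun → Mon.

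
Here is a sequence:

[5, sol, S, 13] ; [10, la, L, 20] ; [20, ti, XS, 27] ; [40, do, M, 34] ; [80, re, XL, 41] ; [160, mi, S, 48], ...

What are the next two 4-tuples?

[320, fa, L, 55], [640, sol, XS, 62]

First part: ×2 each step; 5, 10, 20, 40, 80, 160 → 320 → 640.
Note goes sol, la, ti, do, re, mi → fa → sol (runs through the solfège scale do→ti).
Size goes S, L, XS, M, XL, S → L → XS (repeats S → L → XS → M → XL).
Fourth part — +7 each step: 13, 20, 27, 34, 41, 48 → 55 → 62.
So the next two 4-tuples are [320, fa, L, 55] and [640, sol, XS, 62].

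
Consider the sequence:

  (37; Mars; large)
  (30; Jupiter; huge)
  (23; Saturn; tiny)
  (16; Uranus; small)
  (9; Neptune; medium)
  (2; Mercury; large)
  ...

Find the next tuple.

First part: −7 each step, so 37, 30, 23, 16, 9, 2 → -5.
Planet: runs through the planets Mercury→Neptune, so Mars, Jupiter, Saturn, Uranus, Neptune, Mercury → Venus.
Size: large, huge, tiny, small, medium, large → huge (repeats large → huge → tiny → small → medium).
Putting it together: (-5; Venus; huge).

(-5; Venus; huge)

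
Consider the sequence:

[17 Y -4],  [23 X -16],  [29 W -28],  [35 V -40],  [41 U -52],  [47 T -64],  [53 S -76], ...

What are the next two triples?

[59 R -88], [65 Q -100]

For the first slot, +6 each step: 17, 23, 29, 35, 41, 47, 53 → 59 → 65.
Letter goes Y, X, W, V, U, T, S → R → Q (letters move back 1 place in the alphabet).
Third slot: −12 each step; -4, -16, -28, -40, -52, -64, -76 → -88 → -100.
So the next two triples are [59 R -88] and [65 Q -100].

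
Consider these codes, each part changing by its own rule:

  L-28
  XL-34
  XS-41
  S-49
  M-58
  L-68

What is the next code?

Size: repeats L → XL → XS → S → M; L, XL, XS, S, M, L → XL.
Second component: 28, 34, 41, 49, 58, 68 → 79 (differences are 6, 7, 8, … (increasing by 1 each time)).
So the next code is XL-79.

XL-79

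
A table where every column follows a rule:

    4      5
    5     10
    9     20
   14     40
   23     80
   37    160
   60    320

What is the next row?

97  640

First component: 4, 5, 9, 14, 23, 37, 60 → 97 (each term is the sum of the two before it).
Second component goes 5, 10, 20, 40, 80, 160, 320 → 640 (×2 each step).
Combining the parts gives 97  640.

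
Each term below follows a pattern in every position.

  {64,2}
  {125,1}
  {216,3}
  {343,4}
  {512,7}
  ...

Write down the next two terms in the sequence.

First part: perfect cubes: 4³, 5³, 6³, …; 64, 125, 216, 343, 512 → 729 → 1000.
Second part goes 2, 1, 3, 4, 7 → 11 → 18 (each term is the sum of the two before it).
So the next two terms are {729,11} and {1000,18}.

{729,11}, {1000,18}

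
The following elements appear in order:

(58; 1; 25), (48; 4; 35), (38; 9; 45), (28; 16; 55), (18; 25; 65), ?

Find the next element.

First part: 58, 48, 38, 28, 18 → 8 (−10 each step).
Second part — perfect squares: 1², 2², 3², …: 1, 4, 9, 16, 25 → 36.
Third part goes 25, 35, 45, 55, 65 → 75 (together with the first part always sums to 83).
Combining the parts gives (8; 36; 75).

(8; 36; 75)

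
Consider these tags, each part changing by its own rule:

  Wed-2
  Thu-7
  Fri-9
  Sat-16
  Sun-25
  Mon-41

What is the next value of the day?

Day: Wed, Thu, Fri, Sat, Sun, Mon → Tue (runs through the weekdays Mon→Sun).

Tue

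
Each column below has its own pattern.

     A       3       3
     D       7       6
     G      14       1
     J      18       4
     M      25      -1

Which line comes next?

P  29  2

Letter: letters move forward 3 places in the alphabet; A, D, G, J, M → P.
Second component: 3, 7, 14, 18, 25 → 29 (alternating steps +4, +7, +4, +7, …).
Third component: alternating steps +3, −5, +3, −5, …; 3, 6, 1, 4, -1 → 2.
Putting it together: P  29  2.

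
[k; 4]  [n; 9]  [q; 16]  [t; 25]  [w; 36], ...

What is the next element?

Letter: letters move forward 3 places in the alphabet, so k, n, q, t, w → z.
Second component: perfect squares: 2², 3², 4², …; 4, 9, 16, 25, 36 → 49.
Combining the parts gives [z; 49].

[z; 49]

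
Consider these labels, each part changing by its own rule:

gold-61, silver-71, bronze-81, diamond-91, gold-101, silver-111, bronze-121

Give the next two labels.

Rank: repeats gold → silver → bronze → diamond; gold, silver, bronze, diamond, gold, silver, bronze → diamond → gold.
Second component: +10 each step, so 61, 71, 81, 91, 101, 111, 121 → 131 → 141.
So the next two labels are diamond-131 and gold-141.

diamond-131, gold-141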